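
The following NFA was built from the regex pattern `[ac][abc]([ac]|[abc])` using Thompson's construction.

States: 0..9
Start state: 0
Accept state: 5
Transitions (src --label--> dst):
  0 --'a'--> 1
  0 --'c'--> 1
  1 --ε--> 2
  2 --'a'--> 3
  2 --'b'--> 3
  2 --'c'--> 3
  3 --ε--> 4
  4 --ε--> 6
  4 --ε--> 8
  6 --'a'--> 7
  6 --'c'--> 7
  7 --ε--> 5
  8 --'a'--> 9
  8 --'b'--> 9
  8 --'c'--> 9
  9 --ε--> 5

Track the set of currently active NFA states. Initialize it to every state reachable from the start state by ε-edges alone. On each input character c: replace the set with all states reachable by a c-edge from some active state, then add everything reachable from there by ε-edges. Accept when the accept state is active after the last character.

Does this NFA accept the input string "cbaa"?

Answer: REJECT

Trace:
initial (ε-close {0}): {0}
'c' @ 1: {1,2}
'b' @ 2: {3,4,6,8}
'a' @ 3: {5,7,9}  [accepting]
'a' @ 4: {}  — state set empty
final: {}; accept 5 not in set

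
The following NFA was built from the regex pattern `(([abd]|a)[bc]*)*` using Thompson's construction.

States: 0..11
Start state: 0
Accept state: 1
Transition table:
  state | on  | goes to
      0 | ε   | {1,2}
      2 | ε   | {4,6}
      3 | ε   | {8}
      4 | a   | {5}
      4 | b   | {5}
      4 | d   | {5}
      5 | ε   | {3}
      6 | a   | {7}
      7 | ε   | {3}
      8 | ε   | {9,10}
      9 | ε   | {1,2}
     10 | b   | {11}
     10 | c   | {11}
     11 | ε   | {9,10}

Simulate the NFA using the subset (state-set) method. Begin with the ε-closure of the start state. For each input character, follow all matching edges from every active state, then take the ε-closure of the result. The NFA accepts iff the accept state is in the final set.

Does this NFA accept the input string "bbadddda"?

initial (ε-close {0}): {0,1,2,4,6}
'b' @ 1: {1,2,3,4,5,6,8,9,10}  (accept∈set)
'b' @ 2: {1,2,3,4,5,6,8,9,10,11}  (accept∈set)
'a' @ 3: {1,2,3,4,5,6,7,8,9,10}  (accept∈set)
'd' @ 4: {1,2,3,4,5,6,8,9,10}  (accept∈set)
'd' @ 5: {1,2,3,4,5,6,8,9,10}  (accept∈set)
'd' @ 6: {1,2,3,4,5,6,8,9,10}  (accept∈set)
'd' @ 7: {1,2,3,4,5,6,8,9,10}  (accept∈set)
'a' @ 8: {1,2,3,4,5,6,7,8,9,10}  (accept∈set)
after full input: {1,2,3,4,5,6,7,8,9,10}  (accept=1 in)

Answer: ACCEPT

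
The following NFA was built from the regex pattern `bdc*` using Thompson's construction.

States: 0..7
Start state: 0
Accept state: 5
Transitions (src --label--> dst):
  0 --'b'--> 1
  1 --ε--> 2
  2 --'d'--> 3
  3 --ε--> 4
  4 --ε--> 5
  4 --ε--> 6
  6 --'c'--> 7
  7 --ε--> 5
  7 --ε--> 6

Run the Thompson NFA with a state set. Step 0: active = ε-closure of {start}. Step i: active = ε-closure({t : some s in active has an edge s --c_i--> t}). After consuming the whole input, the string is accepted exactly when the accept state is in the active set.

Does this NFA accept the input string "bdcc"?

initial (ε-close {0}): {0}
'b' @ 1: {1,2}
'd' @ 2: {3,4,5,6}  [accepting]
'c' @ 3: {5,6,7}  [accepting]
'c' @ 4: {5,6,7}  [accepting]
after full input: {5,6,7}  (accept=5 in)

Answer: ACCEPT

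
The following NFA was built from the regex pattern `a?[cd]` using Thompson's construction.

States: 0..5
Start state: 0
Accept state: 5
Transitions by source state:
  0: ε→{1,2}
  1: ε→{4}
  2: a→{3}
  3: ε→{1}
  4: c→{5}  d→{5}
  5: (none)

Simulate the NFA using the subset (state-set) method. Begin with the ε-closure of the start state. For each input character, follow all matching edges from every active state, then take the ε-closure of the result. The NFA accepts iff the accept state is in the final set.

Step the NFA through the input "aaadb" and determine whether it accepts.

start: ε-closure({0}) = {0,1,2,4}
'a' @ 1: {1,3,4}
'a' @ 2: {}  — state set empty
rest 'adb' ignored (set empty)
after full input: {}  (accept=5 not in)

Answer: REJECT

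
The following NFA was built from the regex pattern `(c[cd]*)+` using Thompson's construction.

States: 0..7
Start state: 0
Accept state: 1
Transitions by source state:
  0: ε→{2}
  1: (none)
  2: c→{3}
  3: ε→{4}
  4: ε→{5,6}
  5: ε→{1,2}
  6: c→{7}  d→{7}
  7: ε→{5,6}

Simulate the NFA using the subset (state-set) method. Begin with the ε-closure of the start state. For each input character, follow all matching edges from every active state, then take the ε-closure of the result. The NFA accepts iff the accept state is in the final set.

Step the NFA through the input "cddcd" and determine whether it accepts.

Answer: ACCEPT

Derivation:
initial (ε-close {0}): {0,2}
'c' @ 1: {1,2,3,4,5,6}  (accept∈set)
'd' @ 2: {1,2,5,6,7}  (accept∈set)
'd' @ 3: {1,2,5,6,7}  (accept∈set)
'c' @ 4: {1,2,3,4,5,6,7}  (accept∈set)
'd' @ 5: {1,2,5,6,7}  (accept∈set)
end set {1,2,5,6,7} — state 1 in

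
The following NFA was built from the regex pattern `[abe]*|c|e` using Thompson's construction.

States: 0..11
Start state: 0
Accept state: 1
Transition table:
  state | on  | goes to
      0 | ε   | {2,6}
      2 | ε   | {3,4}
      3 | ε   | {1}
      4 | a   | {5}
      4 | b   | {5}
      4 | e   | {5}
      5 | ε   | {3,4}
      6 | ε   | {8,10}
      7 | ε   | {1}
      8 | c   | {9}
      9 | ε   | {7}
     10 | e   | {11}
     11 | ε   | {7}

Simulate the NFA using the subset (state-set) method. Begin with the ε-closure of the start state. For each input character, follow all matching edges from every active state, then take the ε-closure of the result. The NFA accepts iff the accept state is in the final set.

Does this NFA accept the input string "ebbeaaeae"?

start: ε-closure({0}) = {0,1,2,3,4,6,8,10}
'e' @ 1: {1,3,4,5,7,11}  (accept∈set)
'b' @ 2: {1,3,4,5}  (accept∈set)
'b' @ 3: {1,3,4,5}  (accept∈set)
'e' @ 4: {1,3,4,5}  (accept∈set)
'a' @ 5: {1,3,4,5}  (accept∈set)
'a' @ 6: {1,3,4,5}  (accept∈set)
'e' @ 7: {1,3,4,5}  (accept∈set)
'a' @ 8: {1,3,4,5}  (accept∈set)
'e' @ 9: {1,3,4,5}  (accept∈set)
final: {1,3,4,5}; accept 1 in set

Answer: ACCEPT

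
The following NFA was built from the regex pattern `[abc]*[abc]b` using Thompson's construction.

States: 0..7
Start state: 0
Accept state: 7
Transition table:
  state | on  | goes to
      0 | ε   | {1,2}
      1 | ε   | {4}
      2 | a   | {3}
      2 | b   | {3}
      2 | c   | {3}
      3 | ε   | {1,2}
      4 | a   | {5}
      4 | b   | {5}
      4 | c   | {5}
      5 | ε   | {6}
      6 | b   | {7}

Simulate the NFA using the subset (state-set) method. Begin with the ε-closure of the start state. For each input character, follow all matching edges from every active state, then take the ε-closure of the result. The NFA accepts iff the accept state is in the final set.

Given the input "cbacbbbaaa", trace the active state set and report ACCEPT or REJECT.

Answer: REJECT

Trace:
S₀ = ε-closure({0}) = {0,1,2,4}
'c' @ 1: {1,2,3,4,5,6}
'b' @ 2: {1,2,3,4,5,6,7}  ✓accept
'a' @ 3: {1,2,3,4,5,6}
'c' @ 4: {1,2,3,4,5,6}
'b' @ 5: {1,2,3,4,5,6,7}  ✓accept
'b' @ 6: {1,2,3,4,5,6,7}  ✓accept
'b' @ 7: {1,2,3,4,5,6,7}  ✓accept
'a' @ 8: {1,2,3,4,5,6}
'a' @ 9: {1,2,3,4,5,6}
'a' @ 10: {1,2,3,4,5,6}
after full input: {1,2,3,4,5,6}  (accept=7 not in)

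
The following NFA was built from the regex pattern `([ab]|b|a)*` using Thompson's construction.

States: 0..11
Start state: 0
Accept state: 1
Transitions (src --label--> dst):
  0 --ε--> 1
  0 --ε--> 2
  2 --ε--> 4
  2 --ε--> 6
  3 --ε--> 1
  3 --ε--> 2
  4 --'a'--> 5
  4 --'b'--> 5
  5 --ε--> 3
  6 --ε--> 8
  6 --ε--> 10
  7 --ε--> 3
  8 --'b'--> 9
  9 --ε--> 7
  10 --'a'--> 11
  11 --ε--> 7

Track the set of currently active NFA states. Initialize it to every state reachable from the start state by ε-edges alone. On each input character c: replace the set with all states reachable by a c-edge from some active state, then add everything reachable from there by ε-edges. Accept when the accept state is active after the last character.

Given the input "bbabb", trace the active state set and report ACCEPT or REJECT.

S₀ = ε-closure({0}) = {0,1,2,4,6,8,10}
'b' @ 1: {1,2,3,4,5,6,7,8,9,10}  [accepting]
'b' @ 2: {1,2,3,4,5,6,7,8,9,10}  [accepting]
'a' @ 3: {1,2,3,4,5,6,7,8,10,11}  [accepting]
'b' @ 4: {1,2,3,4,5,6,7,8,9,10}  [accepting]
'b' @ 5: {1,2,3,4,5,6,7,8,9,10}  [accepting]
end set {1,2,3,4,5,6,7,8,9,10} — state 1 in

Answer: ACCEPT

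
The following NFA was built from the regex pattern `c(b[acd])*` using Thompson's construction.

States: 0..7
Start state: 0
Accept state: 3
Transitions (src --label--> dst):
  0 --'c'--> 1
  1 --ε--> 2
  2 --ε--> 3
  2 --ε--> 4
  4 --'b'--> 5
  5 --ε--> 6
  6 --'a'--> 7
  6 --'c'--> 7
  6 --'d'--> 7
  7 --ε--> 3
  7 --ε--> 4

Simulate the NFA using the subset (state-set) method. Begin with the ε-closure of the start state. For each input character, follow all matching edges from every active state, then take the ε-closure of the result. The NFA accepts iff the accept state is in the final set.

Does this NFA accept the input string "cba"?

S₀ = ε-closure({0}) = {0}
'c' @ 1: {1,2,3,4}  ✓accept
'b' @ 2: {5,6}
'a' @ 3: {3,4,7}  ✓accept
final: {3,4,7}; accept 3 in set

Answer: ACCEPT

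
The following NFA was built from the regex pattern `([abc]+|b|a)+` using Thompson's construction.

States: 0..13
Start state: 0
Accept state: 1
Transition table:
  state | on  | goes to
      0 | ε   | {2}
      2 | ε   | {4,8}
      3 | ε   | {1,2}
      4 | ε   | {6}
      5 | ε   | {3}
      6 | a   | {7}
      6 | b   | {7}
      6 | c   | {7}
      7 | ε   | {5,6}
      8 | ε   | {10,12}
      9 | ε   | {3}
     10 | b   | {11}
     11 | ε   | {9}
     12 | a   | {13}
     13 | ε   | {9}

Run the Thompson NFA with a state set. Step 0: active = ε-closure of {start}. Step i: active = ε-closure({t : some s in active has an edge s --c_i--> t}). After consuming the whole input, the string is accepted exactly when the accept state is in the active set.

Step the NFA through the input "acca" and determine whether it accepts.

Answer: ACCEPT

Derivation:
initial (ε-close {0}): {0,2,4,6,8,10,12}
'a' @ 1: {1,2,3,4,5,6,7,8,9,10,12,13}  [accepting]
'c' @ 2: {1,2,3,4,5,6,7,8,10,12}  [accepting]
'c' @ 3: {1,2,3,4,5,6,7,8,10,12}  [accepting]
'a' @ 4: {1,2,3,4,5,6,7,8,9,10,12,13}  [accepting]
after full input: {1,2,3,4,5,6,7,8,9,10,12,13}  (accept=1 in)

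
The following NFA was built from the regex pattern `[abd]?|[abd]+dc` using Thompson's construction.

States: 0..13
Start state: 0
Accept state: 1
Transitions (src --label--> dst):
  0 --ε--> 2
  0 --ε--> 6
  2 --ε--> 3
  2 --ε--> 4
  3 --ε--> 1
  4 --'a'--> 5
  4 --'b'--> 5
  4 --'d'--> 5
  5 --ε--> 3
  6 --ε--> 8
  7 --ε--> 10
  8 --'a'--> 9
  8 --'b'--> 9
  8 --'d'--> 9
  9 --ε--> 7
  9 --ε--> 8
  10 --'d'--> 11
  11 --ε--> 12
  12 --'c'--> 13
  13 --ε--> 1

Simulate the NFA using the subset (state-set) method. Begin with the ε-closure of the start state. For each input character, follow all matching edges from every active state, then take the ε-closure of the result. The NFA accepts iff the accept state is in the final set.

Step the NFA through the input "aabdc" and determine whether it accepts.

Answer: ACCEPT

Trace:
S₀ = ε-closure({0}) = {0,1,2,3,4,6,8}
'a' @ 1: {1,3,5,7,8,9,10}  ✓accept
'a' @ 2: {7,8,9,10}
'b' @ 3: {7,8,9,10}
'd' @ 4: {7,8,9,10,11,12}
'c' @ 5: {1,13}  ✓accept
after full input: {1,13}  (accept=1 in)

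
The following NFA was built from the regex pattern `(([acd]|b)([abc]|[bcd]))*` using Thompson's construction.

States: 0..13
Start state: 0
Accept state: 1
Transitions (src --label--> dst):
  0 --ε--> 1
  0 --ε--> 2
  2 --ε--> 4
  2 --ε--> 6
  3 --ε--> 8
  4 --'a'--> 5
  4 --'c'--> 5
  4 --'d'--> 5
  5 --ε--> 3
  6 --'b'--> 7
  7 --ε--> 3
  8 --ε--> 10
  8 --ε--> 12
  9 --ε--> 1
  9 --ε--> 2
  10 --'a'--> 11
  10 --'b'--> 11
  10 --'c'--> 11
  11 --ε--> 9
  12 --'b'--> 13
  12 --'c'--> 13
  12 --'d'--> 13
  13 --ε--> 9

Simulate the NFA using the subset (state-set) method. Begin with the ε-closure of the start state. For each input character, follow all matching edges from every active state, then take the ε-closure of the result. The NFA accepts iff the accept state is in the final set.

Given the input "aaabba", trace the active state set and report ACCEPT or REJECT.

S₀ = ε-closure({0}) = {0,1,2,4,6}
'a' @ 1: {3,5,8,10,12}
'a' @ 2: {1,2,4,6,9,11}  (accept∈set)
'a' @ 3: {3,5,8,10,12}
'b' @ 4: {1,2,4,6,9,11,13}  (accept∈set)
'b' @ 5: {3,7,8,10,12}
'a' @ 6: {1,2,4,6,9,11}  (accept∈set)
end set {1,2,4,6,9,11} — state 1 in

Answer: ACCEPT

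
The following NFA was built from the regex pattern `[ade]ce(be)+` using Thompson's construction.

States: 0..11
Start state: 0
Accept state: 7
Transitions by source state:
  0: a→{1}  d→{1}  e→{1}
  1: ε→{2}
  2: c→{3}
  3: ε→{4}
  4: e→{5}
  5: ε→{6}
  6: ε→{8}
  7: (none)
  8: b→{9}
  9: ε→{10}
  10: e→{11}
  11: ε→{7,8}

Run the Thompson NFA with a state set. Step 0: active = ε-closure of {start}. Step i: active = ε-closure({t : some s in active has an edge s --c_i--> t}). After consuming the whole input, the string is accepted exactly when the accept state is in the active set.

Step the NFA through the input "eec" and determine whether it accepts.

Answer: REJECT

Steps:
start: ε-closure({0}) = {0}
'e' @ 1: {1,2}
'e' @ 2: {}  — no active states
rest 'c' ignored (set empty)
after full input: {}  (accept=7 not in)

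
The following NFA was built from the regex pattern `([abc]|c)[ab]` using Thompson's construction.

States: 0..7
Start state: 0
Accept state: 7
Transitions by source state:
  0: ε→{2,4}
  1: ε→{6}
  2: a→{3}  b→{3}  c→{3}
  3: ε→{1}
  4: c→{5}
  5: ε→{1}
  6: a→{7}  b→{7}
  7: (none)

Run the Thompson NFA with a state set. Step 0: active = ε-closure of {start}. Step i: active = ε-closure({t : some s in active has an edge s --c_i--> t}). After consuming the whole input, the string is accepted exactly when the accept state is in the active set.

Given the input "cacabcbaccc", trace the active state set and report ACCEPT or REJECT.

start: ε-closure({0}) = {0,2,4}
'c' @ 1: {1,3,5,6}
'a' @ 2: {7}  [accepting]
'c' @ 3: {}  — state set empty
rest 'abcbaccc' ignored (set empty)
after full input: {}  (accept=7 not in)

Answer: REJECT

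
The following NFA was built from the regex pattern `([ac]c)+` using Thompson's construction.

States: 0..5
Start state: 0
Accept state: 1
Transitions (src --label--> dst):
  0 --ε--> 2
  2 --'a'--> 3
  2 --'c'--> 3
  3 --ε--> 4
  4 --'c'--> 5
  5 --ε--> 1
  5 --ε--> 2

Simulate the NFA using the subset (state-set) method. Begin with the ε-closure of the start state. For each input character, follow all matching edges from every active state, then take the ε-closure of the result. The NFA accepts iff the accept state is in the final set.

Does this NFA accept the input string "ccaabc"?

Answer: REJECT

Trace:
initial (ε-close {0}): {0,2}
'c' @ 1: {3,4}
'c' @ 2: {1,2,5}  (accept∈set)
'a' @ 3: {3,4}
'a' @ 4: {}  — dead — no transitions
rest 'bc' ignored (set empty)
end set {} — state 1 not in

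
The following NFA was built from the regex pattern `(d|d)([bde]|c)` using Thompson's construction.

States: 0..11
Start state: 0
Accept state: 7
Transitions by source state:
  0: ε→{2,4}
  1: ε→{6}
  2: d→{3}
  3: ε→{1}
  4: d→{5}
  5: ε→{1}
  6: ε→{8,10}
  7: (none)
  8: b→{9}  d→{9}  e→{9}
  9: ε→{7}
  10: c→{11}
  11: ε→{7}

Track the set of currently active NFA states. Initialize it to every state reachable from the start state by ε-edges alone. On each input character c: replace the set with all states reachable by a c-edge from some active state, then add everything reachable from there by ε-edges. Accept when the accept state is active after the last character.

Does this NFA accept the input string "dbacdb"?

Answer: REJECT

Steps:
start: ε-closure({0}) = {0,2,4}
'd' @ 1: {1,3,5,6,8,10}
'b' @ 2: {7,9}  [accepting]
'a' @ 3: {}  — state set empty
rest 'cdb' ignored (set empty)
after full input: {}  (accept=7 not in)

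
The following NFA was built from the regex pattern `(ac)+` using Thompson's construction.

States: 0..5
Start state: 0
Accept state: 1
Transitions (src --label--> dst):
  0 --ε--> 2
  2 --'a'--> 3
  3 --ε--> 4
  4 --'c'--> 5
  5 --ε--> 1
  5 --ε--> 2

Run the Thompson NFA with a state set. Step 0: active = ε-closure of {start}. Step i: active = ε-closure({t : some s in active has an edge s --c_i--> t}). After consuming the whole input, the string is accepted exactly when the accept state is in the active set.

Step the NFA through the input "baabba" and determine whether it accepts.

Answer: REJECT

Trace:
start: ε-closure({0}) = {0,2}
'b' @ 1: {}  — no active states
rest 'aabba' ignored (set empty)
end set {} — state 1 not in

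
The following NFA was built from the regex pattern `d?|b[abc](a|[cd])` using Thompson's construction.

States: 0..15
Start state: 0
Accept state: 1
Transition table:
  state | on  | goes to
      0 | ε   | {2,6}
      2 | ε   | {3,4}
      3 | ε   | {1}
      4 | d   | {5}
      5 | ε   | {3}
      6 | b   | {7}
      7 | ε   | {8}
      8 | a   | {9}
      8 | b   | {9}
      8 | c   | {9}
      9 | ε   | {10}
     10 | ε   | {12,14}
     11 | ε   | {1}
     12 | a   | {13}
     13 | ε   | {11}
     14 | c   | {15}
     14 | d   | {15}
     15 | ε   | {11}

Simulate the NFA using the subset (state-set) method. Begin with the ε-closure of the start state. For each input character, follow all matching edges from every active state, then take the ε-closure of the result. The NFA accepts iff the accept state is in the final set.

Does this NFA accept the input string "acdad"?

Answer: REJECT

Trace:
S₀ = ε-closure({0}) = {0,1,2,3,4,6}
'a' @ 1: {}  — state set empty
rest 'cdad' ignored (set empty)
after full input: {}  (accept=1 not in)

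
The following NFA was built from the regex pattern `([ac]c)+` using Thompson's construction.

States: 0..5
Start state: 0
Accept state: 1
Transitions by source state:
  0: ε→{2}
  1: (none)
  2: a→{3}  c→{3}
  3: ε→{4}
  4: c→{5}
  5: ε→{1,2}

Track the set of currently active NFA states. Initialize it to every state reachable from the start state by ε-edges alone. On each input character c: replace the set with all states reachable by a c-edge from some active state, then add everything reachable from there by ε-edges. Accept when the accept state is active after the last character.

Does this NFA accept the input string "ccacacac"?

Answer: ACCEPT

Steps:
initial (ε-close {0}): {0,2}
'c' @ 1: {3,4}
'c' @ 2: {1,2,5}  [accepting]
'a' @ 3: {3,4}
'c' @ 4: {1,2,5}  [accepting]
'a' @ 5: {3,4}
'c' @ 6: {1,2,5}  [accepting]
'a' @ 7: {3,4}
'c' @ 8: {1,2,5}  [accepting]
final: {1,2,5}; accept 1 in set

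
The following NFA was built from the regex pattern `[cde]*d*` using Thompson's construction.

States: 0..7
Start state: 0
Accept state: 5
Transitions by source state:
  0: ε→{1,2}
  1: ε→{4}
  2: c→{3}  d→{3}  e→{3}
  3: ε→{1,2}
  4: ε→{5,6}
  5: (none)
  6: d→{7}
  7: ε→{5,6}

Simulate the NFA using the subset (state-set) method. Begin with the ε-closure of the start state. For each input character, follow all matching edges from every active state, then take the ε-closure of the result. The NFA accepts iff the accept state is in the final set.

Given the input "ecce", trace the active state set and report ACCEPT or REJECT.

S₀ = ε-closure({0}) = {0,1,2,4,5,6}
'e' @ 1: {1,2,3,4,5,6}  [accepting]
'c' @ 2: {1,2,3,4,5,6}  [accepting]
'c' @ 3: {1,2,3,4,5,6}  [accepting]
'e' @ 4: {1,2,3,4,5,6}  [accepting]
final: {1,2,3,4,5,6}; accept 5 in set

Answer: ACCEPT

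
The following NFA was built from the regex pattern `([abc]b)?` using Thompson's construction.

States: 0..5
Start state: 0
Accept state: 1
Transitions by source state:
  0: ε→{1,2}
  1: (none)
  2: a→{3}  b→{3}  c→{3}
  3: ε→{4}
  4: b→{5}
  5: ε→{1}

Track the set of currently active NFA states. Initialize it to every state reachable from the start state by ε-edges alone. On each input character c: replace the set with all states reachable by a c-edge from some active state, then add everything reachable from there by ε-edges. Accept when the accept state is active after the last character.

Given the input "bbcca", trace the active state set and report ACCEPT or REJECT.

Answer: REJECT

Derivation:
start: ε-closure({0}) = {0,1,2}
'b' @ 1: {3,4}
'b' @ 2: {1,5}  ✓accept
'c' @ 3: {}  — state set empty
rest 'ca' ignored (set empty)
final: {}; accept 1 not in set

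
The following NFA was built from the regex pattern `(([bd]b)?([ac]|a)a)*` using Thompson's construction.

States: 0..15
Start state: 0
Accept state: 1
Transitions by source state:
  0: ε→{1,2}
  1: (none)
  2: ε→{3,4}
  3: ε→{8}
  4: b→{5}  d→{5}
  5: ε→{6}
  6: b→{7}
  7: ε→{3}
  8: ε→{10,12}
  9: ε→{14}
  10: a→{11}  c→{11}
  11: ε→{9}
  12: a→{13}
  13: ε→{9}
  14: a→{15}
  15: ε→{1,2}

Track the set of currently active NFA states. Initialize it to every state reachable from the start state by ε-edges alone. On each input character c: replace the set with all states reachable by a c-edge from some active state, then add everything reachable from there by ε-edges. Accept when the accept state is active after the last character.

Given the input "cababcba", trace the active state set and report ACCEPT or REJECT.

S₀ = ε-closure({0}) = {0,1,2,3,4,8,10,12}
'c' @ 1: {9,11,14}
'a' @ 2: {1,2,3,4,8,10,12,15}  [accepting]
'b' @ 3: {5,6}
'a' @ 4: {}  — no active states
rest 'bcba' ignored (set empty)
end set {} — state 1 not in

Answer: REJECT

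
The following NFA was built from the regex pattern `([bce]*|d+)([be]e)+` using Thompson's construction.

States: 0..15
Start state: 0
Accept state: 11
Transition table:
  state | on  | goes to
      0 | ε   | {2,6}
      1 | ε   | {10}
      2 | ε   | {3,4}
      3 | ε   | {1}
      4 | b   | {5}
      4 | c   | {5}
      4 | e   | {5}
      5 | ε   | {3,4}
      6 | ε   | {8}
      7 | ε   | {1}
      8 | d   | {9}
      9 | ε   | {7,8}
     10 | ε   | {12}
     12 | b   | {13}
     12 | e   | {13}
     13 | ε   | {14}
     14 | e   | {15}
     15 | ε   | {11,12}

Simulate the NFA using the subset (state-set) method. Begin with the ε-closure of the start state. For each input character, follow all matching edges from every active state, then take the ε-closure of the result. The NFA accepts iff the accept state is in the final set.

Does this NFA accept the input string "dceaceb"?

start: ε-closure({0}) = {0,1,2,3,4,6,8,10,12}
'd' @ 1: {1,7,8,9,10,12}
'c' @ 2: {}  — state set empty
rest 'eaceb' ignored (set empty)
end set {} — state 11 not in

Answer: REJECT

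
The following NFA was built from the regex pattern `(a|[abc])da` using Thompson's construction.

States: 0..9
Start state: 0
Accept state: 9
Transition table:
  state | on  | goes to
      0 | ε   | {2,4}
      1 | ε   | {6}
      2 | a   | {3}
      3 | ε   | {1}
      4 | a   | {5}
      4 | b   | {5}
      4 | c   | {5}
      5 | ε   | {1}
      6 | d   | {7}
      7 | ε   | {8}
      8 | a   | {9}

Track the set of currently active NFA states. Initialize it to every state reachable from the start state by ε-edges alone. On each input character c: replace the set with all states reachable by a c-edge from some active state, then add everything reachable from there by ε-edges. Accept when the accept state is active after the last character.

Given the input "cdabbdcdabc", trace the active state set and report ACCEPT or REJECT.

S₀ = ε-closure({0}) = {0,2,4}
'c' @ 1: {1,5,6}
'd' @ 2: {7,8}
'a' @ 3: {9}  ✓accept
'b' @ 4: {}  — dead — no transitions
rest 'bdcdabc' ignored (set empty)
after full input: {}  (accept=9 not in)

Answer: REJECT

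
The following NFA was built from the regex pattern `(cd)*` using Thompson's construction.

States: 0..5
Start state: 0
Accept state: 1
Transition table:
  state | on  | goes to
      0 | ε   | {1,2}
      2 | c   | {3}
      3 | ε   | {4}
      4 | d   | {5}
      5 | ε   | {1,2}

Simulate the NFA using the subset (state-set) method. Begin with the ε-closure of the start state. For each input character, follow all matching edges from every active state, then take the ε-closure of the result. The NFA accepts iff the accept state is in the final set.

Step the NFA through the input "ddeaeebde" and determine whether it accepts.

S₀ = ε-closure({0}) = {0,1,2}
'd' @ 1: {}  — state set empty
rest 'deaeebde' ignored (set empty)
after full input: {}  (accept=1 not in)

Answer: REJECT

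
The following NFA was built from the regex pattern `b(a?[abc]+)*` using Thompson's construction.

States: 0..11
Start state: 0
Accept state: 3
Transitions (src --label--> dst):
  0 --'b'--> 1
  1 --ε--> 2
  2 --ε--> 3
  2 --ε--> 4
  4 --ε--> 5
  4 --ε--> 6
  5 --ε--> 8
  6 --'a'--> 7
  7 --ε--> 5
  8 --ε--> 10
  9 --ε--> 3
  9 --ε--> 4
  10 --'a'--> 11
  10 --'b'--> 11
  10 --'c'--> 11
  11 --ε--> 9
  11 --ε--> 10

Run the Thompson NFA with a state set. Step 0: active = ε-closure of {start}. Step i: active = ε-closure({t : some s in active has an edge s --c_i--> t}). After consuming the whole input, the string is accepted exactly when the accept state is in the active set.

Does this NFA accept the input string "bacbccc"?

Answer: ACCEPT

Steps:
start: ε-closure({0}) = {0}
'b' @ 1: {1,2,3,4,5,6,8,10}  [accepting]
'a' @ 2: {3,4,5,6,7,8,9,10,11}  [accepting]
'c' @ 3: {3,4,5,6,8,9,10,11}  [accepting]
'b' @ 4: {3,4,5,6,8,9,10,11}  [accepting]
'c' @ 5: {3,4,5,6,8,9,10,11}  [accepting]
'c' @ 6: {3,4,5,6,8,9,10,11}  [accepting]
'c' @ 7: {3,4,5,6,8,9,10,11}  [accepting]
final: {3,4,5,6,8,9,10,11}; accept 3 in set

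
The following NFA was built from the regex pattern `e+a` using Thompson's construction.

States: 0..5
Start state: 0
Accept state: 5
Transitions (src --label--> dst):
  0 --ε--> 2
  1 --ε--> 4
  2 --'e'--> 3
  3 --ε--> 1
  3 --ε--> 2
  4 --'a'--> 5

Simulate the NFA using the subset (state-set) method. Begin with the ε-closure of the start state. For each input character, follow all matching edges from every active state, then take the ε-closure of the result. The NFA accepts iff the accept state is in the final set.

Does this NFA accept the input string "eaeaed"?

Answer: REJECT

Steps:
initial (ε-close {0}): {0,2}
'e' @ 1: {1,2,3,4}
'a' @ 2: {5}  [accepting]
'e' @ 3: {}  — dead — no transitions
rest 'aed' ignored (set empty)
final: {}; accept 5 not in set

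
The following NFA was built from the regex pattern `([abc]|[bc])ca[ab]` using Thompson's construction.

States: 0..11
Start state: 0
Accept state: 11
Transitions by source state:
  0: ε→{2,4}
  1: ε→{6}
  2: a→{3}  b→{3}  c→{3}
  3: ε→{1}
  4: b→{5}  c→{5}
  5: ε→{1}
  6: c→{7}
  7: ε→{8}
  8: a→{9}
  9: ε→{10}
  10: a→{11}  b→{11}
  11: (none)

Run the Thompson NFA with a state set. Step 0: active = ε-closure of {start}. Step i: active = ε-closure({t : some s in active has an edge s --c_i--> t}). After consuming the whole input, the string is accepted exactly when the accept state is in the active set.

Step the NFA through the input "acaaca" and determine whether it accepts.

S₀ = ε-closure({0}) = {0,2,4}
'a' @ 1: {1,3,6}
'c' @ 2: {7,8}
'a' @ 3: {9,10}
'a' @ 4: {11}  [accepting]
'c' @ 5: {}  — dead — no transitions
rest 'a' ignored (set empty)
end set {} — state 11 not in

Answer: REJECT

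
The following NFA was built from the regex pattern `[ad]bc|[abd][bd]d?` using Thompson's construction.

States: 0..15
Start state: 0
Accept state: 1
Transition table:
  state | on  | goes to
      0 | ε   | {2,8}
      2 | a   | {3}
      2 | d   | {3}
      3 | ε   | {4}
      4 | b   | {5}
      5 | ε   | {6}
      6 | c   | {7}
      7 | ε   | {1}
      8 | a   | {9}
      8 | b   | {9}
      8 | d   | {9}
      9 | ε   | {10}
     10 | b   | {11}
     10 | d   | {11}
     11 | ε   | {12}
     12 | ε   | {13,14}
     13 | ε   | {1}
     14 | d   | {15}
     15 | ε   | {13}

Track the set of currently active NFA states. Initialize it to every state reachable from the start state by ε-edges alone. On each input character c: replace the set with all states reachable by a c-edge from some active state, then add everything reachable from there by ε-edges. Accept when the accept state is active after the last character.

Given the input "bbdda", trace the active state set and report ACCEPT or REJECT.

initial (ε-close {0}): {0,2,8}
'b' @ 1: {9,10}
'b' @ 2: {1,11,12,13,14}  ✓accept
'd' @ 3: {1,13,15}  ✓accept
'd' @ 4: {}  — dead — no transitions
rest 'a' ignored (set empty)
end set {} — state 1 not in

Answer: REJECT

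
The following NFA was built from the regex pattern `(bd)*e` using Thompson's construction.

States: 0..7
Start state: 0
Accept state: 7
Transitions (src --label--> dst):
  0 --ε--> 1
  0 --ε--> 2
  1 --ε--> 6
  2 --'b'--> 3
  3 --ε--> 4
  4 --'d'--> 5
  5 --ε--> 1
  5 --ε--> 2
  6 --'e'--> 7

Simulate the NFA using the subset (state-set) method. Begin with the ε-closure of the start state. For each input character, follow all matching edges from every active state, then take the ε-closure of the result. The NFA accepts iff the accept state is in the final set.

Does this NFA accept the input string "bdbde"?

Answer: ACCEPT

Derivation:
initial (ε-close {0}): {0,1,2,6}
'b' @ 1: {3,4}
'd' @ 2: {1,2,5,6}
'b' @ 3: {3,4}
'd' @ 4: {1,2,5,6}
'e' @ 5: {7}  ✓accept
final: {7}; accept 7 in set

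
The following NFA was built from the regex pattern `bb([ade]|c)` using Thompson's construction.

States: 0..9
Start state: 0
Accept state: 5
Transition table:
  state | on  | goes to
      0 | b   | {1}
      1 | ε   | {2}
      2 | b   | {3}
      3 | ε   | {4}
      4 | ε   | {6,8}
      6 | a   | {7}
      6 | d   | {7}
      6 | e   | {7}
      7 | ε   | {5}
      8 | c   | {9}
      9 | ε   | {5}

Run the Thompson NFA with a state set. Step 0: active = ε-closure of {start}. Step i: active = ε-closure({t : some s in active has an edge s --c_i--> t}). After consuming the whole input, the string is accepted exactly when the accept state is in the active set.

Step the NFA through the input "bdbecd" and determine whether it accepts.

Answer: REJECT

Derivation:
S₀ = ε-closure({0}) = {0}
'b' @ 1: {1,2}
'd' @ 2: {}  — state set empty
rest 'becd' ignored (set empty)
after full input: {}  (accept=5 not in)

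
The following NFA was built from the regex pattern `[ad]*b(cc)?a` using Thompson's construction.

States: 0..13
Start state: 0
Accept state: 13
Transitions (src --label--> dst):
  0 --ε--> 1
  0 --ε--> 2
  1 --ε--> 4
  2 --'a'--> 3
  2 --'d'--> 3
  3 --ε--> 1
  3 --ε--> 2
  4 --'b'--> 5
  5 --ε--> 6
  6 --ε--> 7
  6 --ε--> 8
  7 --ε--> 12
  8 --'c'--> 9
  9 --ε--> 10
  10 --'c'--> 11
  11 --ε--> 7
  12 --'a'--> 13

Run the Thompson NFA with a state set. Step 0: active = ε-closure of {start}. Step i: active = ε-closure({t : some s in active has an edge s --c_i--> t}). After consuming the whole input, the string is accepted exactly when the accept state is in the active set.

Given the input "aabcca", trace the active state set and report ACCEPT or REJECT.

Answer: ACCEPT

Steps:
start: ε-closure({0}) = {0,1,2,4}
'a' @ 1: {1,2,3,4}
'a' @ 2: {1,2,3,4}
'b' @ 3: {5,6,7,8,12}
'c' @ 4: {9,10}
'c' @ 5: {7,11,12}
'a' @ 6: {13}  ✓accept
end set {13} — state 13 in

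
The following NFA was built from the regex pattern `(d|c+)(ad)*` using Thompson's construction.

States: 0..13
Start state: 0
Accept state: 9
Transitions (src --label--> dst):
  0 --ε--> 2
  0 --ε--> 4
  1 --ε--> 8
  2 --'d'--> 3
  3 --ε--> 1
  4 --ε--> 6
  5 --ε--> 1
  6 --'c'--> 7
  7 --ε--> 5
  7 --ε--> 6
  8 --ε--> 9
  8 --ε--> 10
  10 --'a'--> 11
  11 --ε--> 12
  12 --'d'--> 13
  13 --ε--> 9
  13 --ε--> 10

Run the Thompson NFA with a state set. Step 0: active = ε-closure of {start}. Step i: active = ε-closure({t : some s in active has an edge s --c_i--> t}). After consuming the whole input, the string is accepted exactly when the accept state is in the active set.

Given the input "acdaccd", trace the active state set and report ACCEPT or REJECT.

Answer: REJECT

Steps:
S₀ = ε-closure({0}) = {0,2,4,6}
'a' @ 1: {}  — state set empty
rest 'cdaccd' ignored (set empty)
end set {} — state 9 not in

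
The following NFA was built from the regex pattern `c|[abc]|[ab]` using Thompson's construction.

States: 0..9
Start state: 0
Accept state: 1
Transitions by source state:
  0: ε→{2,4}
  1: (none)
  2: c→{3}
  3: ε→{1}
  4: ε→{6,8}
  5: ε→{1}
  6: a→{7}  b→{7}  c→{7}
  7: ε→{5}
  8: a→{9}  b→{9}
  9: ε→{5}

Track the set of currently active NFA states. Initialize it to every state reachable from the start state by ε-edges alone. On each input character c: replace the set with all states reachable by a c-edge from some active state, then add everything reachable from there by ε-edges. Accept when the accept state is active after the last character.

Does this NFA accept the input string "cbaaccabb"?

S₀ = ε-closure({0}) = {0,2,4,6,8}
'c' @ 1: {1,3,5,7}  ✓accept
'b' @ 2: {}  — state set empty
rest 'aaccabb' ignored (set empty)
final: {}; accept 1 not in set

Answer: REJECT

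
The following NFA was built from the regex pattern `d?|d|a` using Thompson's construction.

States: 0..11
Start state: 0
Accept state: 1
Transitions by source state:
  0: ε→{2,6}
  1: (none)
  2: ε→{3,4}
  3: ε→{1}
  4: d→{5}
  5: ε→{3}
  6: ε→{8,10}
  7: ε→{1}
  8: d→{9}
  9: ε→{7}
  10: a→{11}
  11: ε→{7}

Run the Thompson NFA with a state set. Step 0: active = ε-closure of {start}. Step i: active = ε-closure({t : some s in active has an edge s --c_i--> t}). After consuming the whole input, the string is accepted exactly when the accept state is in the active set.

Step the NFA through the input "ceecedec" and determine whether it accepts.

Answer: REJECT

Derivation:
start: ε-closure({0}) = {0,1,2,3,4,6,8,10}
'c' @ 1: {}  — dead — no transitions
rest 'eecedec' ignored (set empty)
final: {}; accept 1 not in set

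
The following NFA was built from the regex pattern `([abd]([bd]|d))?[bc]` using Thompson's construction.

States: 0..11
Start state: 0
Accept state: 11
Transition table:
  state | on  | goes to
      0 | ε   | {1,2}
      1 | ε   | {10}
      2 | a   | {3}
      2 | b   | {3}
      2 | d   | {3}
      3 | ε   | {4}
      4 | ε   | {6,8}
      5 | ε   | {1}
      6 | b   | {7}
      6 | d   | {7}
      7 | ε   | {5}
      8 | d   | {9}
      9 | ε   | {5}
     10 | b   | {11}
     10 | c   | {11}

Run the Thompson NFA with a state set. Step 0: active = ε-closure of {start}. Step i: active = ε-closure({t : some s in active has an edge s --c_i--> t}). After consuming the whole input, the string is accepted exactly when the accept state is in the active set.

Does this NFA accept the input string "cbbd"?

start: ε-closure({0}) = {0,1,2,10}
'c' @ 1: {11}  ✓accept
'b' @ 2: {}  — state set empty
rest 'bd' ignored (set empty)
after full input: {}  (accept=11 not in)

Answer: REJECT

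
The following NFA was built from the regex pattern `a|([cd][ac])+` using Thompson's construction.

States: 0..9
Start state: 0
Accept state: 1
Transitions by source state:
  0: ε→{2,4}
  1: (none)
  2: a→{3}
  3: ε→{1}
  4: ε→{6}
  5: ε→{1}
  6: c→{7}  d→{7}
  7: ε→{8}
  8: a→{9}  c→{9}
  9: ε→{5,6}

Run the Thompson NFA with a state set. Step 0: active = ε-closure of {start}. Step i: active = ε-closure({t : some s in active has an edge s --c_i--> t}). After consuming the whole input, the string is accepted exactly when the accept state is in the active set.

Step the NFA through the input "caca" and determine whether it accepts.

Answer: ACCEPT

Trace:
S₀ = ε-closure({0}) = {0,2,4,6}
'c' @ 1: {7,8}
'a' @ 2: {1,5,6,9}  (accept∈set)
'c' @ 3: {7,8}
'a' @ 4: {1,5,6,9}  (accept∈set)
after full input: {1,5,6,9}  (accept=1 in)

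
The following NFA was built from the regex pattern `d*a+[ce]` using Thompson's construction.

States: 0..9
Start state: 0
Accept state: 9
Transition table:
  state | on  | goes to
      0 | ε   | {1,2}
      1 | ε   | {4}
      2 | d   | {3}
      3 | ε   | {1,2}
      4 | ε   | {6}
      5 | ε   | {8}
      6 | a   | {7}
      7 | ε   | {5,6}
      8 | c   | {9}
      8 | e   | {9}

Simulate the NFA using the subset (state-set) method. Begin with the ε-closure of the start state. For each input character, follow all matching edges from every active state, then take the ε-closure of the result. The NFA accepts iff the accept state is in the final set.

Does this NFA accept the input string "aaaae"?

S₀ = ε-closure({0}) = {0,1,2,4,6}
'a' @ 1: {5,6,7,8}
'a' @ 2: {5,6,7,8}
'a' @ 3: {5,6,7,8}
'a' @ 4: {5,6,7,8}
'e' @ 5: {9}  ✓accept
final: {9}; accept 9 in set

Answer: ACCEPT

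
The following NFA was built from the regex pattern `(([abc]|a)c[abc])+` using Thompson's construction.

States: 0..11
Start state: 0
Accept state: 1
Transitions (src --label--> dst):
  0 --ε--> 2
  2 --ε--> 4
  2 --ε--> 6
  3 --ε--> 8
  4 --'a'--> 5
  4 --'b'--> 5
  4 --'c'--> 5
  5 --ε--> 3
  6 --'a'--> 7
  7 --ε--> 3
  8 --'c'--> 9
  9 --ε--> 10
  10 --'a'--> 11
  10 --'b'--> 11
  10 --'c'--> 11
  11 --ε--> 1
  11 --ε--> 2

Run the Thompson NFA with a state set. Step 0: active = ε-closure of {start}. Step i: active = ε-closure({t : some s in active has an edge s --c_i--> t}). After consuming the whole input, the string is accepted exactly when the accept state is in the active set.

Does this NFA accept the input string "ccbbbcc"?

initial (ε-close {0}): {0,2,4,6}
'c' @ 1: {3,5,8}
'c' @ 2: {9,10}
'b' @ 3: {1,2,4,6,11}  [accepting]
'b' @ 4: {3,5,8}
'b' @ 5: {}  — state set empty
rest 'cc' ignored (set empty)
after full input: {}  (accept=1 not in)

Answer: REJECT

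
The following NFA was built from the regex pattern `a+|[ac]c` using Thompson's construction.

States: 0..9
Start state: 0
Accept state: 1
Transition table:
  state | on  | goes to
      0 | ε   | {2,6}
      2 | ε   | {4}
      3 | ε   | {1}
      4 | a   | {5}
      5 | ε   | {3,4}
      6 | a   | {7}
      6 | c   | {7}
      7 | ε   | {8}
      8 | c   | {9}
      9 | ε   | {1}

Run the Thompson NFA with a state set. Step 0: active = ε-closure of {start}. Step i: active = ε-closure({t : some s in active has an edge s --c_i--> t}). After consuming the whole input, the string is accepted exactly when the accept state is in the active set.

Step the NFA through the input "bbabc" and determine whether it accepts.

S₀ = ε-closure({0}) = {0,2,4,6}
'b' @ 1: {}  — dead — no transitions
rest 'babc' ignored (set empty)
after full input: {}  (accept=1 not in)

Answer: REJECT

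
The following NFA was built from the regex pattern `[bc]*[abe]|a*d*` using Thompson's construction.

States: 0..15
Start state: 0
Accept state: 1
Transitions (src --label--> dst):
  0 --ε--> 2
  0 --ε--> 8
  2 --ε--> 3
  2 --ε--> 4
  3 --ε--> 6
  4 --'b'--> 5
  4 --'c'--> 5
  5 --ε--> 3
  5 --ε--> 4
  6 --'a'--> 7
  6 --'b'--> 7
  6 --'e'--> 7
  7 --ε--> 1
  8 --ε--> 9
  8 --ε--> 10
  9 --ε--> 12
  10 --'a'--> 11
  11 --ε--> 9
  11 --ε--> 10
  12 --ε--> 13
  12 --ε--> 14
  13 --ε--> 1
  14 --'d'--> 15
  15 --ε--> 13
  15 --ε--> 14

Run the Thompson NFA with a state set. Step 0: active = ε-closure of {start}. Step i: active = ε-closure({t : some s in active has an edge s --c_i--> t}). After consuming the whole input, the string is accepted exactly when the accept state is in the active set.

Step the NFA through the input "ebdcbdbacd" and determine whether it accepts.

S₀ = ε-closure({0}) = {0,1,2,3,4,6,8,9,10,12,13,14}
'e' @ 1: {1,7}  ✓accept
'b' @ 2: {}  — no active states
rest 'dcbdbacd' ignored (set empty)
final: {}; accept 1 not in set

Answer: REJECT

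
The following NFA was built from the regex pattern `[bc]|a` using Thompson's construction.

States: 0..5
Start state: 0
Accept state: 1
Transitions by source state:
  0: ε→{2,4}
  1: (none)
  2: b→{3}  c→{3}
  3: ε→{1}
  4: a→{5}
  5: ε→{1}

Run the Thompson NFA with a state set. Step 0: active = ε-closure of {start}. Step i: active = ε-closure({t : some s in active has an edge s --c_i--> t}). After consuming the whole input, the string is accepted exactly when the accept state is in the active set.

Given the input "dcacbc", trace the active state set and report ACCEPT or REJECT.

Answer: REJECT

Derivation:
start: ε-closure({0}) = {0,2,4}
'd' @ 1: {}  — no active states
rest 'cacbc' ignored (set empty)
end set {} — state 1 not in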